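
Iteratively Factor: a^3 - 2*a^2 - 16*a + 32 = (a - 4)*(a^2 + 2*a - 8) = (a - 4)*(a - 2)*(a + 4)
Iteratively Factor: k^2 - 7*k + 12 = (k - 3)*(k - 4)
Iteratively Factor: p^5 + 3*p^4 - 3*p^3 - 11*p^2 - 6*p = (p + 1)*(p^4 + 2*p^3 - 5*p^2 - 6*p) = (p + 1)*(p + 3)*(p^3 - p^2 - 2*p) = (p + 1)^2*(p + 3)*(p^2 - 2*p) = (p - 2)*(p + 1)^2*(p + 3)*(p)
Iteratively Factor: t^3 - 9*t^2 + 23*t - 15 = (t - 1)*(t^2 - 8*t + 15) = (t - 5)*(t - 1)*(t - 3)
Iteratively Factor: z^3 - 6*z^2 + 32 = (z + 2)*(z^2 - 8*z + 16) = (z - 4)*(z + 2)*(z - 4)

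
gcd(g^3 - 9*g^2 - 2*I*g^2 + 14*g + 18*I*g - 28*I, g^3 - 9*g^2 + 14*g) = g^2 - 9*g + 14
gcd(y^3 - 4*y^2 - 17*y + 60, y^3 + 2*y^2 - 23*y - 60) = y^2 - y - 20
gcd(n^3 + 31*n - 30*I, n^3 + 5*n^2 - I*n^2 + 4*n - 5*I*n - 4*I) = n - I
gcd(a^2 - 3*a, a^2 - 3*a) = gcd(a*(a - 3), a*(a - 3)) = a^2 - 3*a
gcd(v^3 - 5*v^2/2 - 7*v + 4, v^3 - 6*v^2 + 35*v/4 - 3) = v^2 - 9*v/2 + 2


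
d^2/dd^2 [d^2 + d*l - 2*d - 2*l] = 2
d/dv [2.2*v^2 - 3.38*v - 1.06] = 4.4*v - 3.38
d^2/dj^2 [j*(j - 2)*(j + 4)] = 6*j + 4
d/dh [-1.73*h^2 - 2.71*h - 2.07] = -3.46*h - 2.71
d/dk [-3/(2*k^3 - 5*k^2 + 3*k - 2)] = 3*(6*k^2 - 10*k + 3)/(2*k^3 - 5*k^2 + 3*k - 2)^2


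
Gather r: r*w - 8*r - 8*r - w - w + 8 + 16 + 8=r*(w - 16) - 2*w + 32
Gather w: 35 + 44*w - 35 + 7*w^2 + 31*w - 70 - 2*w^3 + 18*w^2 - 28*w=-2*w^3 + 25*w^2 + 47*w - 70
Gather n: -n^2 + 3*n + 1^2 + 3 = -n^2 + 3*n + 4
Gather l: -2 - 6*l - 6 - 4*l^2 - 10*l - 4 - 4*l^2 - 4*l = -8*l^2 - 20*l - 12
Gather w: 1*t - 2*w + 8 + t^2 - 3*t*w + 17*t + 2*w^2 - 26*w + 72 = t^2 + 18*t + 2*w^2 + w*(-3*t - 28) + 80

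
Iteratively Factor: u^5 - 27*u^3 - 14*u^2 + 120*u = (u + 4)*(u^4 - 4*u^3 - 11*u^2 + 30*u) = (u + 3)*(u + 4)*(u^3 - 7*u^2 + 10*u) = (u - 5)*(u + 3)*(u + 4)*(u^2 - 2*u) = u*(u - 5)*(u + 3)*(u + 4)*(u - 2)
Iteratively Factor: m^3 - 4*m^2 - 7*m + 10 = (m + 2)*(m^2 - 6*m + 5) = (m - 1)*(m + 2)*(m - 5)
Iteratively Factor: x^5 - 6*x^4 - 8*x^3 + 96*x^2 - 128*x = (x - 4)*(x^4 - 2*x^3 - 16*x^2 + 32*x) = (x - 4)*(x - 2)*(x^3 - 16*x) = (x - 4)*(x - 2)*(x + 4)*(x^2 - 4*x) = (x - 4)^2*(x - 2)*(x + 4)*(x)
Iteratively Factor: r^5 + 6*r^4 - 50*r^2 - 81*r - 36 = (r + 1)*(r^4 + 5*r^3 - 5*r^2 - 45*r - 36) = (r + 1)*(r + 4)*(r^3 + r^2 - 9*r - 9) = (r + 1)*(r + 3)*(r + 4)*(r^2 - 2*r - 3) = (r - 3)*(r + 1)*(r + 3)*(r + 4)*(r + 1)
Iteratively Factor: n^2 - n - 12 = (n - 4)*(n + 3)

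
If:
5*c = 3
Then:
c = 3/5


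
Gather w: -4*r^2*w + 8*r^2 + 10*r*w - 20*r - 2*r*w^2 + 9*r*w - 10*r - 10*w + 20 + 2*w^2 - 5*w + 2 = 8*r^2 - 30*r + w^2*(2 - 2*r) + w*(-4*r^2 + 19*r - 15) + 22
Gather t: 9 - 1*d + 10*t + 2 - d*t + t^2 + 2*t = -d + t^2 + t*(12 - d) + 11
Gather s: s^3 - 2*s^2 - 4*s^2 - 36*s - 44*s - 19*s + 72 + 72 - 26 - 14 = s^3 - 6*s^2 - 99*s + 104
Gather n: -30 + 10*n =10*n - 30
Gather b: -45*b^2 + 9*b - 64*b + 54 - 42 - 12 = -45*b^2 - 55*b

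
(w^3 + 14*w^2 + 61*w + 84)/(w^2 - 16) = (w^2 + 10*w + 21)/(w - 4)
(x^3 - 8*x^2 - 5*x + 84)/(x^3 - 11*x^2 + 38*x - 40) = (x^2 - 4*x - 21)/(x^2 - 7*x + 10)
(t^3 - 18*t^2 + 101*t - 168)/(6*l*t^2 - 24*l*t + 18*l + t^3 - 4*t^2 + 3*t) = (t^2 - 15*t + 56)/(6*l*t - 6*l + t^2 - t)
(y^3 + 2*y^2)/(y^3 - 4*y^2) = (y + 2)/(y - 4)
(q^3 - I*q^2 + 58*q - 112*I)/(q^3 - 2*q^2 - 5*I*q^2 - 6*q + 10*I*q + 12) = (q^2 + I*q + 56)/(q^2 - q*(2 + 3*I) + 6*I)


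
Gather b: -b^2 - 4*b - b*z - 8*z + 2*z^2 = -b^2 + b*(-z - 4) + 2*z^2 - 8*z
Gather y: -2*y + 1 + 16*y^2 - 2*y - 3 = 16*y^2 - 4*y - 2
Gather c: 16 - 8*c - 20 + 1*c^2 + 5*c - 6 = c^2 - 3*c - 10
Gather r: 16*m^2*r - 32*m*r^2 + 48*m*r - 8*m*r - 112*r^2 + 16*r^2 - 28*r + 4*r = r^2*(-32*m - 96) + r*(16*m^2 + 40*m - 24)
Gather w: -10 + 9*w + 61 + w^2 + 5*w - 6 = w^2 + 14*w + 45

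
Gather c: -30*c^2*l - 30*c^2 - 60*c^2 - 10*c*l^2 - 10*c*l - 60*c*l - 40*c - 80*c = c^2*(-30*l - 90) + c*(-10*l^2 - 70*l - 120)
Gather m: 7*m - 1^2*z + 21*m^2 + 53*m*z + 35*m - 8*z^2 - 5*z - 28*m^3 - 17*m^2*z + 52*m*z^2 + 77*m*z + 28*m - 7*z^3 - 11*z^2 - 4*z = -28*m^3 + m^2*(21 - 17*z) + m*(52*z^2 + 130*z + 70) - 7*z^3 - 19*z^2 - 10*z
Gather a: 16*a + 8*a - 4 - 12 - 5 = 24*a - 21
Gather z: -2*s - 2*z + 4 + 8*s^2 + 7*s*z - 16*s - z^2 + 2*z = 8*s^2 + 7*s*z - 18*s - z^2 + 4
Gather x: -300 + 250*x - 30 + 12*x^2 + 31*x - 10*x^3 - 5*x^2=-10*x^3 + 7*x^2 + 281*x - 330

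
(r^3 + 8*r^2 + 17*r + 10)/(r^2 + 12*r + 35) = (r^2 + 3*r + 2)/(r + 7)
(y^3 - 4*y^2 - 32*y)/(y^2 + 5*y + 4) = y*(y - 8)/(y + 1)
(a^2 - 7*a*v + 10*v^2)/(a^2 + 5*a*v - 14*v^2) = (a - 5*v)/(a + 7*v)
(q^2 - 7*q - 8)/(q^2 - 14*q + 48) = (q + 1)/(q - 6)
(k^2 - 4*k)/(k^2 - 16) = k/(k + 4)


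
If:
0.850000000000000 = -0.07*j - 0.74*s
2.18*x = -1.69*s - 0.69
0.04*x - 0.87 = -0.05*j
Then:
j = 16.00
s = -2.66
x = 1.75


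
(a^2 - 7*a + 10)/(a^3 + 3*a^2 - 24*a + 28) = (a - 5)/(a^2 + 5*a - 14)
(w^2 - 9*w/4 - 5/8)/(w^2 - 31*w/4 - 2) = (w - 5/2)/(w - 8)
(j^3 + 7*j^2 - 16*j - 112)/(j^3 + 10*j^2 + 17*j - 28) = (j - 4)/(j - 1)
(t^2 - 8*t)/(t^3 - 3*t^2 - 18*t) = (8 - t)/(-t^2 + 3*t + 18)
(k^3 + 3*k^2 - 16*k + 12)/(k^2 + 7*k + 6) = (k^2 - 3*k + 2)/(k + 1)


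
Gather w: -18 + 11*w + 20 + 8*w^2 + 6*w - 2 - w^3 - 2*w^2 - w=-w^3 + 6*w^2 + 16*w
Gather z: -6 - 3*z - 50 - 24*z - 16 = -27*z - 72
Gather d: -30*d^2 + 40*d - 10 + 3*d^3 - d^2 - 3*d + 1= 3*d^3 - 31*d^2 + 37*d - 9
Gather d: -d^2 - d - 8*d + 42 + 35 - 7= -d^2 - 9*d + 70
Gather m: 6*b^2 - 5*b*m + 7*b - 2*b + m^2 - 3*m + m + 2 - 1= 6*b^2 + 5*b + m^2 + m*(-5*b - 2) + 1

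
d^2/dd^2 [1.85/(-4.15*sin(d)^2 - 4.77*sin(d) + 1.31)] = (127.4465*sin(d)^4 + 109.865025*sin(d)^3 - 108.846785*sin(d)^2 - 208.169955*sin(d) - 104.30078)/(4.15*sin(d)^2 + 4.77*sin(d) - 1.31)^3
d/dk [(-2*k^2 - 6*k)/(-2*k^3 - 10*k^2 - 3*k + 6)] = 2*(-2*k^4 - 12*k^3 - 27*k^2 - 12*k - 18)/(4*k^6 + 40*k^5 + 112*k^4 + 36*k^3 - 111*k^2 - 36*k + 36)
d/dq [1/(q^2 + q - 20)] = (-2*q - 1)/(q^2 + q - 20)^2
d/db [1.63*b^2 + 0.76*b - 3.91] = 3.26*b + 0.76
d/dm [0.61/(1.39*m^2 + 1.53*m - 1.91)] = (-1.6958*m - 0.9333)/(1.39*m^2 + 1.53*m - 1.91)^2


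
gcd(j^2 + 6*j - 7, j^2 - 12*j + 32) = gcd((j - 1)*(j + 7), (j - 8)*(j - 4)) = 1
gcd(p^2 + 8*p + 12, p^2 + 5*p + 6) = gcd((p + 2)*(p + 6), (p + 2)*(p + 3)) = p + 2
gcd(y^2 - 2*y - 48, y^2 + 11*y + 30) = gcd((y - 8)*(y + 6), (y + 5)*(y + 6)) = y + 6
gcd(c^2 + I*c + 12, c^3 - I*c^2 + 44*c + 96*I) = c + 4*I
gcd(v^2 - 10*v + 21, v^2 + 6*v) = 1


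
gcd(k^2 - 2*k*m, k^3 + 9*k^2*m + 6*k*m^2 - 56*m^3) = k - 2*m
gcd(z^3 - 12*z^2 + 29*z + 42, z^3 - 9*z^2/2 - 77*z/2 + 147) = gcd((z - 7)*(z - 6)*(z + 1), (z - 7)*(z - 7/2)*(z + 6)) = z - 7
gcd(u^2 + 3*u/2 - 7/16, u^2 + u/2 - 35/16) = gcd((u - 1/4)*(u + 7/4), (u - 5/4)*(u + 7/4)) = u + 7/4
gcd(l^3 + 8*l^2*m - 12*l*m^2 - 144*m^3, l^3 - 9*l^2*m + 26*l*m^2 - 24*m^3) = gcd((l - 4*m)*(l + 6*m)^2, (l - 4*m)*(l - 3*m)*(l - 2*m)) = l - 4*m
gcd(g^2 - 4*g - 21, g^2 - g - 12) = g + 3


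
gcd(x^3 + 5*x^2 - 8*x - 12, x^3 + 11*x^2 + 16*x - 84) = x^2 + 4*x - 12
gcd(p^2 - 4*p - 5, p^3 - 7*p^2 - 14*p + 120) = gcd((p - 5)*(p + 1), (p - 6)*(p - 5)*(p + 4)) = p - 5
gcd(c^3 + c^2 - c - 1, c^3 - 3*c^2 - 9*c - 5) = c^2 + 2*c + 1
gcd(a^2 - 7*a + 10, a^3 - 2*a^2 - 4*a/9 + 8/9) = a - 2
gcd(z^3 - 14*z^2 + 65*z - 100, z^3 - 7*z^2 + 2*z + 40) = z^2 - 9*z + 20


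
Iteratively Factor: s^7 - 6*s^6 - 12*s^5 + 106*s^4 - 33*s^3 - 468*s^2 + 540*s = (s - 2)*(s^6 - 4*s^5 - 20*s^4 + 66*s^3 + 99*s^2 - 270*s) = (s - 2)*(s + 3)*(s^5 - 7*s^4 + s^3 + 63*s^2 - 90*s) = (s - 2)*(s + 3)^2*(s^4 - 10*s^3 + 31*s^2 - 30*s) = (s - 2)^2*(s + 3)^2*(s^3 - 8*s^2 + 15*s) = (s - 5)*(s - 2)^2*(s + 3)^2*(s^2 - 3*s) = s*(s - 5)*(s - 2)^2*(s + 3)^2*(s - 3)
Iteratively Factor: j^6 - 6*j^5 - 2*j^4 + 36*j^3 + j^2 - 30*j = (j + 2)*(j^5 - 8*j^4 + 14*j^3 + 8*j^2 - 15*j) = (j + 1)*(j + 2)*(j^4 - 9*j^3 + 23*j^2 - 15*j) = (j - 1)*(j + 1)*(j + 2)*(j^3 - 8*j^2 + 15*j) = j*(j - 1)*(j + 1)*(j + 2)*(j^2 - 8*j + 15) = j*(j - 5)*(j - 1)*(j + 1)*(j + 2)*(j - 3)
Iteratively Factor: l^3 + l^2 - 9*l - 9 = (l + 1)*(l^2 - 9) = (l + 1)*(l + 3)*(l - 3)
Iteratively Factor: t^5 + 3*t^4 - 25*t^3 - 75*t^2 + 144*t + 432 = (t - 3)*(t^4 + 6*t^3 - 7*t^2 - 96*t - 144) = (t - 4)*(t - 3)*(t^3 + 10*t^2 + 33*t + 36) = (t - 4)*(t - 3)*(t + 3)*(t^2 + 7*t + 12) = (t - 4)*(t - 3)*(t + 3)*(t + 4)*(t + 3)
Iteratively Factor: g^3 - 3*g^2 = (g - 3)*(g^2) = g*(g - 3)*(g)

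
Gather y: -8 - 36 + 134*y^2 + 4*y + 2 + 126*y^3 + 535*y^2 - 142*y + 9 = 126*y^3 + 669*y^2 - 138*y - 33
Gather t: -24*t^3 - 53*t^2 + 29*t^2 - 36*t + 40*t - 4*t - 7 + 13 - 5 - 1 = -24*t^3 - 24*t^2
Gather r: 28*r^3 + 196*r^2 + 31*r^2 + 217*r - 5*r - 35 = 28*r^3 + 227*r^2 + 212*r - 35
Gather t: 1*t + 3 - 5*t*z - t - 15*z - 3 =-5*t*z - 15*z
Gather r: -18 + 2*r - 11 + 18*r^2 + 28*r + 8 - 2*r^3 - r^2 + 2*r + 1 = -2*r^3 + 17*r^2 + 32*r - 20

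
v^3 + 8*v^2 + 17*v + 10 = (v + 1)*(v + 2)*(v + 5)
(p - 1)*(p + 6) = p^2 + 5*p - 6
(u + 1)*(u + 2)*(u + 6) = u^3 + 9*u^2 + 20*u + 12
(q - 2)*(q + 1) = q^2 - q - 2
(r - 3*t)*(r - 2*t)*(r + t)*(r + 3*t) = r^4 - r^3*t - 11*r^2*t^2 + 9*r*t^3 + 18*t^4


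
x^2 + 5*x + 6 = (x + 2)*(x + 3)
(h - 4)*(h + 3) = h^2 - h - 12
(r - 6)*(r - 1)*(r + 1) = r^3 - 6*r^2 - r + 6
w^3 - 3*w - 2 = (w - 2)*(w + 1)^2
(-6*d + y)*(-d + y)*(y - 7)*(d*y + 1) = 6*d^3*y^2 - 42*d^3*y - 7*d^2*y^3 + 49*d^2*y^2 + 6*d^2*y - 42*d^2 + d*y^4 - 7*d*y^3 - 7*d*y^2 + 49*d*y + y^3 - 7*y^2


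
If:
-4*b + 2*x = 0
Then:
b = x/2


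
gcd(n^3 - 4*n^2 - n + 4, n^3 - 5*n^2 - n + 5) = n^2 - 1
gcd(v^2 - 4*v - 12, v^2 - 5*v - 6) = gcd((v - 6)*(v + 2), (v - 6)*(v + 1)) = v - 6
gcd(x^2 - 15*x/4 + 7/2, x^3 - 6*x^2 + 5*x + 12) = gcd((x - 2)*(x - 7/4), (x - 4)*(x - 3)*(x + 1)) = 1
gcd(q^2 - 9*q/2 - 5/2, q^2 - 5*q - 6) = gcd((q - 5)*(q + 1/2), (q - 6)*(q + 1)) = 1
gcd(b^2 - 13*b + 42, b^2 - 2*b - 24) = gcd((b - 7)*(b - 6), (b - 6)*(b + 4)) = b - 6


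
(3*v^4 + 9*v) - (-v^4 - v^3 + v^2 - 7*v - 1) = 4*v^4 + v^3 - v^2 + 16*v + 1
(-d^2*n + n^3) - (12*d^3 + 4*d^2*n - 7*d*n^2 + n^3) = -12*d^3 - 5*d^2*n + 7*d*n^2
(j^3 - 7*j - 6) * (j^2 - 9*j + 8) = j^5 - 9*j^4 + j^3 + 57*j^2 - 2*j - 48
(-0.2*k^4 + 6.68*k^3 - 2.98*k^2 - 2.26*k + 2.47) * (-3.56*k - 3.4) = 0.712*k^5 - 23.1008*k^4 - 12.1032*k^3 + 18.1776*k^2 - 1.1092*k - 8.398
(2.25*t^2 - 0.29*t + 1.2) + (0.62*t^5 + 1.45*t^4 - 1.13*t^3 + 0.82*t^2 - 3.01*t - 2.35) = 0.62*t^5 + 1.45*t^4 - 1.13*t^3 + 3.07*t^2 - 3.3*t - 1.15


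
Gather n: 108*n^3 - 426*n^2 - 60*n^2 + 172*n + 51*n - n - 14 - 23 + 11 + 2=108*n^3 - 486*n^2 + 222*n - 24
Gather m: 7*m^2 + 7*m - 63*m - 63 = 7*m^2 - 56*m - 63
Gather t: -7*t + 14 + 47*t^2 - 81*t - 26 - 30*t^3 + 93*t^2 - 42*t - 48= -30*t^3 + 140*t^2 - 130*t - 60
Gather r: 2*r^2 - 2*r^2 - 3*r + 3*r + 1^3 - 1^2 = 0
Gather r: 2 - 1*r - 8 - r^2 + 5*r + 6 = -r^2 + 4*r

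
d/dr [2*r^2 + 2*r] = 4*r + 2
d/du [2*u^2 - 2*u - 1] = 4*u - 2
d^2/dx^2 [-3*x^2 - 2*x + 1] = -6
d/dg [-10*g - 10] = -10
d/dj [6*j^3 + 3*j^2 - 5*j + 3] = 18*j^2 + 6*j - 5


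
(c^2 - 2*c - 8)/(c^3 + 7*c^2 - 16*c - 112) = (c + 2)/(c^2 + 11*c + 28)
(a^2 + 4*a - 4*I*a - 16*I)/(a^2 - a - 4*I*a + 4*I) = (a + 4)/(a - 1)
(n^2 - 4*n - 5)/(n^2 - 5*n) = (n + 1)/n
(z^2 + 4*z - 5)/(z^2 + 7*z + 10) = (z - 1)/(z + 2)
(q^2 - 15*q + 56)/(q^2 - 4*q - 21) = (q - 8)/(q + 3)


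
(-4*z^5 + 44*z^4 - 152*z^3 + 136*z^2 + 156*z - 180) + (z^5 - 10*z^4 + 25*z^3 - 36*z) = -3*z^5 + 34*z^4 - 127*z^3 + 136*z^2 + 120*z - 180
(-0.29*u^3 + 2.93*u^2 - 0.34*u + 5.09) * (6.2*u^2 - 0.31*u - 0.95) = -1.798*u^5 + 18.2559*u^4 - 2.7408*u^3 + 28.8799*u^2 - 1.2549*u - 4.8355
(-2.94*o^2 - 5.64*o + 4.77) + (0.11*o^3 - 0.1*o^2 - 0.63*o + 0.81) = 0.11*o^3 - 3.04*o^2 - 6.27*o + 5.58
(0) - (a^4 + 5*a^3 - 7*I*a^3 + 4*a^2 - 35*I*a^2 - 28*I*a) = -a^4 - 5*a^3 + 7*I*a^3 - 4*a^2 + 35*I*a^2 + 28*I*a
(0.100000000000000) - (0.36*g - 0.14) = 0.24 - 0.36*g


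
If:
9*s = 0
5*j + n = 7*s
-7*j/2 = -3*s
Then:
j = 0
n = 0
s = 0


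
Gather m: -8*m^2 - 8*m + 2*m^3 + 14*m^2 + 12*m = 2*m^3 + 6*m^2 + 4*m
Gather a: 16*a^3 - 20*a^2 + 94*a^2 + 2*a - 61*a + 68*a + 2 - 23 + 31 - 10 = 16*a^3 + 74*a^2 + 9*a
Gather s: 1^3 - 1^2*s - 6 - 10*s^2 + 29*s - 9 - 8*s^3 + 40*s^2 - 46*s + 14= -8*s^3 + 30*s^2 - 18*s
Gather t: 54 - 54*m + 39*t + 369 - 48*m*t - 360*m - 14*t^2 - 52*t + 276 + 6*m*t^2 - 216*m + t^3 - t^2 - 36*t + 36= -630*m + t^3 + t^2*(6*m - 15) + t*(-48*m - 49) + 735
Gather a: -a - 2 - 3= -a - 5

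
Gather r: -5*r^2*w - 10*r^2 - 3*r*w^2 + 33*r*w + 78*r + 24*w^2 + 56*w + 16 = r^2*(-5*w - 10) + r*(-3*w^2 + 33*w + 78) + 24*w^2 + 56*w + 16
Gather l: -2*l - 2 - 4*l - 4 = -6*l - 6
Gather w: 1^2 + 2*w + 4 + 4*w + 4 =6*w + 9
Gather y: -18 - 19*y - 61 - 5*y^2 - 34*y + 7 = -5*y^2 - 53*y - 72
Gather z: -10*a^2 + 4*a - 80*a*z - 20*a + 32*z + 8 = -10*a^2 - 16*a + z*(32 - 80*a) + 8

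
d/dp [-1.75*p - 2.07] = -1.75000000000000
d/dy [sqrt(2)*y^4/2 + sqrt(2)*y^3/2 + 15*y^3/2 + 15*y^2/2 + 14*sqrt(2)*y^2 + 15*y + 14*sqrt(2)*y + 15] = 2*sqrt(2)*y^3 + 3*sqrt(2)*y^2/2 + 45*y^2/2 + 15*y + 28*sqrt(2)*y + 15 + 14*sqrt(2)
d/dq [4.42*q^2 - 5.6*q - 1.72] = 8.84*q - 5.6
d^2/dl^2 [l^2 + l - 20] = 2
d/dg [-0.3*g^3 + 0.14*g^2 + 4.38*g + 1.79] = -0.9*g^2 + 0.28*g + 4.38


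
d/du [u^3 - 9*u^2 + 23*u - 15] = 3*u^2 - 18*u + 23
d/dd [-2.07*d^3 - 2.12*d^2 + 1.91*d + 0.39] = -6.21*d^2 - 4.24*d + 1.91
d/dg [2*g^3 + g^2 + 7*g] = 6*g^2 + 2*g + 7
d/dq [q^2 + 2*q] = 2*q + 2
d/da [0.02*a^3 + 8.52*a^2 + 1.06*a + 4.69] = 0.06*a^2 + 17.04*a + 1.06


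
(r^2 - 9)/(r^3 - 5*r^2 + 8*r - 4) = (r^2 - 9)/(r^3 - 5*r^2 + 8*r - 4)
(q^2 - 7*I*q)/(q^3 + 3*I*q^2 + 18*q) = (q - 7*I)/(q^2 + 3*I*q + 18)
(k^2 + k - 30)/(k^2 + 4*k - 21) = (k^2 + k - 30)/(k^2 + 4*k - 21)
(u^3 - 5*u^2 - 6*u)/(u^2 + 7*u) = (u^2 - 5*u - 6)/(u + 7)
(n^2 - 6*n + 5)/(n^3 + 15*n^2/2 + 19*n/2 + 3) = 2*(n^2 - 6*n + 5)/(2*n^3 + 15*n^2 + 19*n + 6)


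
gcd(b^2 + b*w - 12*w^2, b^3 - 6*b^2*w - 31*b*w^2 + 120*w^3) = -b + 3*w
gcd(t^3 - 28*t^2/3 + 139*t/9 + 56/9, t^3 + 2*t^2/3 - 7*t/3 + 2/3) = 1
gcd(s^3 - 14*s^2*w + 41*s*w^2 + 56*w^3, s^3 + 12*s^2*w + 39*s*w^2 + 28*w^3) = s + w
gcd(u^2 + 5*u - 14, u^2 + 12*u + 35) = u + 7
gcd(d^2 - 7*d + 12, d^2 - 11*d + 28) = d - 4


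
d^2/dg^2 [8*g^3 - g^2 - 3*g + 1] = 48*g - 2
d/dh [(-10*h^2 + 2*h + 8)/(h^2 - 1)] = -2/(h^2 + 2*h + 1)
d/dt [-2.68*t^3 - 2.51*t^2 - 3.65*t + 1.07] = -8.04*t^2 - 5.02*t - 3.65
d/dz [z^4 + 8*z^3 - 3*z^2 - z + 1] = 4*z^3 + 24*z^2 - 6*z - 1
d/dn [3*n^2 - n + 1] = 6*n - 1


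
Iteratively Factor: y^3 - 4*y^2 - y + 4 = (y - 4)*(y^2 - 1) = (y - 4)*(y + 1)*(y - 1)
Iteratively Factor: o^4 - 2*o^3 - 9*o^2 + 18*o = (o)*(o^3 - 2*o^2 - 9*o + 18) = o*(o - 2)*(o^2 - 9) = o*(o - 2)*(o + 3)*(o - 3)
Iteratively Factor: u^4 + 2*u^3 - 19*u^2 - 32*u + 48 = (u + 4)*(u^3 - 2*u^2 - 11*u + 12) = (u - 1)*(u + 4)*(u^2 - u - 12) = (u - 4)*(u - 1)*(u + 4)*(u + 3)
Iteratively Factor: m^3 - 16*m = (m - 4)*(m^2 + 4*m) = (m - 4)*(m + 4)*(m)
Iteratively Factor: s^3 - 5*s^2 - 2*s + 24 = (s - 3)*(s^2 - 2*s - 8) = (s - 3)*(s + 2)*(s - 4)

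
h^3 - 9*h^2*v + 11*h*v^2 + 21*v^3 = (h - 7*v)*(h - 3*v)*(h + v)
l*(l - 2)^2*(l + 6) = l^4 + 2*l^3 - 20*l^2 + 24*l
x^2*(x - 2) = x^3 - 2*x^2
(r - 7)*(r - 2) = r^2 - 9*r + 14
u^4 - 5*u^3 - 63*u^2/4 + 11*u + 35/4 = (u - 7)*(u - 1)*(u + 1/2)*(u + 5/2)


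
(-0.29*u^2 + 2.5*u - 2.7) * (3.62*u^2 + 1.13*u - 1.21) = -1.0498*u^4 + 8.7223*u^3 - 6.5981*u^2 - 6.076*u + 3.267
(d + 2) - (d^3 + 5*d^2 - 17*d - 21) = -d^3 - 5*d^2 + 18*d + 23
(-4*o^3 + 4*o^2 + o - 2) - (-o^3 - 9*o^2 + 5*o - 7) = -3*o^3 + 13*o^2 - 4*o + 5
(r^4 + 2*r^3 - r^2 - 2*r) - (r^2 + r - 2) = r^4 + 2*r^3 - 2*r^2 - 3*r + 2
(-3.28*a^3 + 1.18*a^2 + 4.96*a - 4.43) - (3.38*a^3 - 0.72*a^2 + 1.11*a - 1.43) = -6.66*a^3 + 1.9*a^2 + 3.85*a - 3.0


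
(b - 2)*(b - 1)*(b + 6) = b^3 + 3*b^2 - 16*b + 12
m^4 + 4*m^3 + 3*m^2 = m^2*(m + 1)*(m + 3)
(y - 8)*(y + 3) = y^2 - 5*y - 24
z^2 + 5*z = z*(z + 5)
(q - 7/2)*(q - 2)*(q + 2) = q^3 - 7*q^2/2 - 4*q + 14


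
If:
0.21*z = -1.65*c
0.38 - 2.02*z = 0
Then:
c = -0.02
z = 0.19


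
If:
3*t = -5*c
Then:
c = -3*t/5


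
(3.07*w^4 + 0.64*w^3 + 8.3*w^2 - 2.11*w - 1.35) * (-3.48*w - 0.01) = -10.6836*w^5 - 2.2579*w^4 - 28.8904*w^3 + 7.2598*w^2 + 4.7191*w + 0.0135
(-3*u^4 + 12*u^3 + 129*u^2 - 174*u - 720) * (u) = -3*u^5 + 12*u^4 + 129*u^3 - 174*u^2 - 720*u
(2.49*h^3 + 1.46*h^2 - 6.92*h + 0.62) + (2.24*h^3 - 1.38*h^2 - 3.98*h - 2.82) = 4.73*h^3 + 0.0800000000000001*h^2 - 10.9*h - 2.2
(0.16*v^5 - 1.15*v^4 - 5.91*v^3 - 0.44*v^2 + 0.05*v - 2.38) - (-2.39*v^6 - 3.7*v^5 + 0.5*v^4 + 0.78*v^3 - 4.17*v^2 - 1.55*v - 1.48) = 2.39*v^6 + 3.86*v^5 - 1.65*v^4 - 6.69*v^3 + 3.73*v^2 + 1.6*v - 0.9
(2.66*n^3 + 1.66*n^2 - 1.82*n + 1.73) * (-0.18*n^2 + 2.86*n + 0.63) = -0.4788*n^5 + 7.3088*n^4 + 6.751*n^3 - 4.4708*n^2 + 3.8012*n + 1.0899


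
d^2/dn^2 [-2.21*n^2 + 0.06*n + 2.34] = -4.42000000000000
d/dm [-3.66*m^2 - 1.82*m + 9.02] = -7.32*m - 1.82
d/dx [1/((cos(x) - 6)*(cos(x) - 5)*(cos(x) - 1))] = (-3*sin(x)^2 - 24*cos(x) + 44)*sin(x)/((cos(x) - 6)^2*(cos(x) - 5)^2*(cos(x) - 1)^2)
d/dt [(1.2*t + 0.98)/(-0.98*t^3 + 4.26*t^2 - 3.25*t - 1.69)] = (2.352*t^3 - 2.2308*t^2 - 8.3496*t + 1.157)/(0.9604*t^6 - 8.3496*t^5 + 24.5176*t^4 - 24.3776*t^3 - 3.8363*t^2 + 10.985*t + 2.8561)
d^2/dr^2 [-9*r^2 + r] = -18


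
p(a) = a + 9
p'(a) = 1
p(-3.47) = 5.53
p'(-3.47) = 1.00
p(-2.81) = 6.19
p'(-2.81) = 1.00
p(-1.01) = 7.99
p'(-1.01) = 1.00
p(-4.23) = 4.77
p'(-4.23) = 1.00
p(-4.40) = 4.60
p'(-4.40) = 1.00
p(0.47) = 9.47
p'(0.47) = 1.00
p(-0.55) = 8.45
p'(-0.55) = 1.00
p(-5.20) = 3.80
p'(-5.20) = 1.00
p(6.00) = 15.00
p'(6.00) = 1.00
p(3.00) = 12.00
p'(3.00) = 1.00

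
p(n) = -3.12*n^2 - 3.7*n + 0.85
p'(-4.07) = 21.70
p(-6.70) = -114.42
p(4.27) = -71.84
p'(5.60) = -38.64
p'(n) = -6.24*n - 3.7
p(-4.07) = -35.77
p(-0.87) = 1.71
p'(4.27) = -30.34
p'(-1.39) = 4.97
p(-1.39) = -0.04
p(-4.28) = -40.47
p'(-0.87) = 1.73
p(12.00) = -492.83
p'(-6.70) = 38.11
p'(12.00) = -78.58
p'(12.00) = -78.58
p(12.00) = -492.83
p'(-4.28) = 23.01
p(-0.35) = 1.76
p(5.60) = -117.71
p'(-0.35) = -1.52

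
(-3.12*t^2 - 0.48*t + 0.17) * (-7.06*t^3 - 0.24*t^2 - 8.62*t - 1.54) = 22.0272*t^5 + 4.1376*t^4 + 25.8094*t^3 + 8.9016*t^2 - 0.7262*t - 0.2618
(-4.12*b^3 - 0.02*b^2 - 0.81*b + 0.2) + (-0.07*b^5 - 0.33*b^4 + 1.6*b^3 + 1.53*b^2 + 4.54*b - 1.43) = -0.07*b^5 - 0.33*b^4 - 2.52*b^3 + 1.51*b^2 + 3.73*b - 1.23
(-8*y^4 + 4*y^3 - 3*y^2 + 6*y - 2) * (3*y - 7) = -24*y^5 + 68*y^4 - 37*y^3 + 39*y^2 - 48*y + 14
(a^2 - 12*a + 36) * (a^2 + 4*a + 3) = a^4 - 8*a^3 - 9*a^2 + 108*a + 108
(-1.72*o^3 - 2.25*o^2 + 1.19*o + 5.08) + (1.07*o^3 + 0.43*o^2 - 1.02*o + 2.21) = -0.65*o^3 - 1.82*o^2 + 0.17*o + 7.29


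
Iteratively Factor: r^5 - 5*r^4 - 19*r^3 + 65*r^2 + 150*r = (r + 2)*(r^4 - 7*r^3 - 5*r^2 + 75*r) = (r - 5)*(r + 2)*(r^3 - 2*r^2 - 15*r) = (r - 5)*(r + 2)*(r + 3)*(r^2 - 5*r) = (r - 5)^2*(r + 2)*(r + 3)*(r)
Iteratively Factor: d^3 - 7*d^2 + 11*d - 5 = (d - 1)*(d^2 - 6*d + 5) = (d - 1)^2*(d - 5)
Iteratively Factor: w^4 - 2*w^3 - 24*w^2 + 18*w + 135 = (w - 3)*(w^3 + w^2 - 21*w - 45) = (w - 5)*(w - 3)*(w^2 + 6*w + 9) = (w - 5)*(w - 3)*(w + 3)*(w + 3)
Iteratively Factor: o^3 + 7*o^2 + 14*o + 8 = (o + 4)*(o^2 + 3*o + 2) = (o + 1)*(o + 4)*(o + 2)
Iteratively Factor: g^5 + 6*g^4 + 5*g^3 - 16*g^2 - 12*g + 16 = (g + 2)*(g^4 + 4*g^3 - 3*g^2 - 10*g + 8) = (g - 1)*(g + 2)*(g^3 + 5*g^2 + 2*g - 8) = (g - 1)^2*(g + 2)*(g^2 + 6*g + 8) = (g - 1)^2*(g + 2)^2*(g + 4)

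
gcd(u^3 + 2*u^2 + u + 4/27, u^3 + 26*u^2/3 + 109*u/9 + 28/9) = u^2 + 5*u/3 + 4/9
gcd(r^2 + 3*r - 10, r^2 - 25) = r + 5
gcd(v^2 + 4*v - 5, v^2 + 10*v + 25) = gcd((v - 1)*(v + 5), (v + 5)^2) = v + 5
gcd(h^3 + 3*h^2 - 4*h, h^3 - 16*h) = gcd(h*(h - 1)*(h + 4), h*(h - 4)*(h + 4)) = h^2 + 4*h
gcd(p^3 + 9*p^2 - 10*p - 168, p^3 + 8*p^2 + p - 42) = p + 7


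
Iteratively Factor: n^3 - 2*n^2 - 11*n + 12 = (n - 4)*(n^2 + 2*n - 3) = (n - 4)*(n - 1)*(n + 3)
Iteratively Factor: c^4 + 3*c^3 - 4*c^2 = (c + 4)*(c^3 - c^2) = c*(c + 4)*(c^2 - c) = c^2*(c + 4)*(c - 1)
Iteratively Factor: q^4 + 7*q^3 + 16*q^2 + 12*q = (q + 3)*(q^3 + 4*q^2 + 4*q) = (q + 2)*(q + 3)*(q^2 + 2*q) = (q + 2)^2*(q + 3)*(q)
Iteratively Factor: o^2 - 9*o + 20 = (o - 4)*(o - 5)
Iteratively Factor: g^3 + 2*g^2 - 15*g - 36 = (g + 3)*(g^2 - g - 12) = (g - 4)*(g + 3)*(g + 3)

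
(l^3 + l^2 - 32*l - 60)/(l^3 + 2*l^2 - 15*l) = (l^2 - 4*l - 12)/(l*(l - 3))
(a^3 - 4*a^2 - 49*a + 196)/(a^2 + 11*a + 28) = (a^2 - 11*a + 28)/(a + 4)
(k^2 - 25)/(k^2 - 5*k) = (k + 5)/k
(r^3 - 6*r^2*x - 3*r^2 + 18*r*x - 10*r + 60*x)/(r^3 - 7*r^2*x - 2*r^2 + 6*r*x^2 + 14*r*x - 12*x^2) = (-r^2 + 3*r + 10)/(-r^2 + r*x + 2*r - 2*x)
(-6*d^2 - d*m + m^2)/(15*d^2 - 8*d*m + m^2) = (-2*d - m)/(5*d - m)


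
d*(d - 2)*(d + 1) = d^3 - d^2 - 2*d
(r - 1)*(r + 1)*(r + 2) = r^3 + 2*r^2 - r - 2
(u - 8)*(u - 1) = u^2 - 9*u + 8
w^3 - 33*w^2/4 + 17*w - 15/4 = (w - 5)*(w - 3)*(w - 1/4)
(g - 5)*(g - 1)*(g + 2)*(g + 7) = g^4 + 3*g^3 - 35*g^2 - 39*g + 70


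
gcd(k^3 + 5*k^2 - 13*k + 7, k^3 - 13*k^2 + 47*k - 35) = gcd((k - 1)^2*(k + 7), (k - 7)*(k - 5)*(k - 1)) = k - 1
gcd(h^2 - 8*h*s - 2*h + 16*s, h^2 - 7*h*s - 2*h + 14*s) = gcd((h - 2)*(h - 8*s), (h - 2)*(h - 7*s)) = h - 2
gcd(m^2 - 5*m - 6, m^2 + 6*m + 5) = m + 1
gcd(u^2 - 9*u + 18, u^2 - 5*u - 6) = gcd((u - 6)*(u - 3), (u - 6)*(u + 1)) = u - 6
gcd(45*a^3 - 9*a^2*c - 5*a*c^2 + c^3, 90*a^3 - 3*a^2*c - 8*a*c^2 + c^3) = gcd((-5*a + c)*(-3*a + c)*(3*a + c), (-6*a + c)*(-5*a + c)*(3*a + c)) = 15*a^2 + 2*a*c - c^2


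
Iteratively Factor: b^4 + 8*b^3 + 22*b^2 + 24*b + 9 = (b + 1)*(b^3 + 7*b^2 + 15*b + 9) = (b + 1)*(b + 3)*(b^2 + 4*b + 3) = (b + 1)^2*(b + 3)*(b + 3)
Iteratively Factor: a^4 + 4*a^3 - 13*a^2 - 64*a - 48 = (a + 4)*(a^3 - 13*a - 12) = (a + 1)*(a + 4)*(a^2 - a - 12) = (a - 4)*(a + 1)*(a + 4)*(a + 3)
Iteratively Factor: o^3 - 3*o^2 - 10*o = (o)*(o^2 - 3*o - 10) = o*(o + 2)*(o - 5)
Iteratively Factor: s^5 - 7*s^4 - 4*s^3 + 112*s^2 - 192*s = (s - 4)*(s^4 - 3*s^3 - 16*s^2 + 48*s) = s*(s - 4)*(s^3 - 3*s^2 - 16*s + 48) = s*(s - 4)*(s - 3)*(s^2 - 16) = s*(s - 4)^2*(s - 3)*(s + 4)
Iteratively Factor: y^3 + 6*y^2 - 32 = (y + 4)*(y^2 + 2*y - 8) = (y + 4)^2*(y - 2)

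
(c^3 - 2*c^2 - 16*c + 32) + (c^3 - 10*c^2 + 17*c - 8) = 2*c^3 - 12*c^2 + c + 24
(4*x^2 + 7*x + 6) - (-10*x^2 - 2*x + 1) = 14*x^2 + 9*x + 5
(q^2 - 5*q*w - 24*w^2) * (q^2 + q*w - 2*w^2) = q^4 - 4*q^3*w - 31*q^2*w^2 - 14*q*w^3 + 48*w^4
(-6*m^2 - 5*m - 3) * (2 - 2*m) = 12*m^3 - 2*m^2 - 4*m - 6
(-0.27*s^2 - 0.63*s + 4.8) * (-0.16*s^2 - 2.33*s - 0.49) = 0.0432*s^4 + 0.7299*s^3 + 0.8322*s^2 - 10.8753*s - 2.352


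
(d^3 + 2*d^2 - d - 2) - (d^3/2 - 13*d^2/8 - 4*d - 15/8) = d^3/2 + 29*d^2/8 + 3*d - 1/8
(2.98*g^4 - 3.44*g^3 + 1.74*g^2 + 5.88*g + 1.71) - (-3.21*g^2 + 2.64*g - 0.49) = 2.98*g^4 - 3.44*g^3 + 4.95*g^2 + 3.24*g + 2.2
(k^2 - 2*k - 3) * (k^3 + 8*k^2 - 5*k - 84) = k^5 + 6*k^4 - 24*k^3 - 98*k^2 + 183*k + 252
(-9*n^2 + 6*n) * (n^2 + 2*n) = -9*n^4 - 12*n^3 + 12*n^2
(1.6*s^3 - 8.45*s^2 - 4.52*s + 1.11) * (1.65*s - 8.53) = 2.64*s^4 - 27.5905*s^3 + 64.6205*s^2 + 40.3871*s - 9.4683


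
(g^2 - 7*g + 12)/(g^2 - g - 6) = (g - 4)/(g + 2)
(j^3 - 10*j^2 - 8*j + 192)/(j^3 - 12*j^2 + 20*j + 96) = (j + 4)/(j + 2)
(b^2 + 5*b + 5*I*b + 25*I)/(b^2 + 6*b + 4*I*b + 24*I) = (b^2 + b*(5 + 5*I) + 25*I)/(b^2 + b*(6 + 4*I) + 24*I)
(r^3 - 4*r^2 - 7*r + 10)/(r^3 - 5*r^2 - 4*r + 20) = (r - 1)/(r - 2)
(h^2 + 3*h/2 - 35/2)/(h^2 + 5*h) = (h - 7/2)/h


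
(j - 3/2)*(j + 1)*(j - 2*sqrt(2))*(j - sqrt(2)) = j^4 - 3*sqrt(2)*j^3 - j^3/2 + 3*sqrt(2)*j^2/2 + 5*j^2/2 - 2*j + 9*sqrt(2)*j/2 - 6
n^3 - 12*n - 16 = (n - 4)*(n + 2)^2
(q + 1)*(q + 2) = q^2 + 3*q + 2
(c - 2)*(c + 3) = c^2 + c - 6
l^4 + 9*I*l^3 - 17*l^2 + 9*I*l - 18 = (l - I)*(l + I)*(l + 3*I)*(l + 6*I)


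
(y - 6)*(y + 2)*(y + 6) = y^3 + 2*y^2 - 36*y - 72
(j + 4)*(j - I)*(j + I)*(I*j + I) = I*j^4 + 5*I*j^3 + 5*I*j^2 + 5*I*j + 4*I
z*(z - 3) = z^2 - 3*z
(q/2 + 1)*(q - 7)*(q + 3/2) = q^3/2 - 7*q^2/4 - 43*q/4 - 21/2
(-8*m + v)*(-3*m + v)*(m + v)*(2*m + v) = 48*m^4 + 50*m^3*v - 7*m^2*v^2 - 8*m*v^3 + v^4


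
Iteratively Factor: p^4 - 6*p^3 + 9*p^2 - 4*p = (p - 4)*(p^3 - 2*p^2 + p) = p*(p - 4)*(p^2 - 2*p + 1) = p*(p - 4)*(p - 1)*(p - 1)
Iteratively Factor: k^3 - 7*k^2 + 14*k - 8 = (k - 1)*(k^2 - 6*k + 8) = (k - 2)*(k - 1)*(k - 4)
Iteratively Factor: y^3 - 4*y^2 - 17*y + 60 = (y - 5)*(y^2 + y - 12) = (y - 5)*(y - 3)*(y + 4)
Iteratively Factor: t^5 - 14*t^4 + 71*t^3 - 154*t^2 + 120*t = (t - 5)*(t^4 - 9*t^3 + 26*t^2 - 24*t) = (t - 5)*(t - 3)*(t^3 - 6*t^2 + 8*t) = (t - 5)*(t - 4)*(t - 3)*(t^2 - 2*t) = t*(t - 5)*(t - 4)*(t - 3)*(t - 2)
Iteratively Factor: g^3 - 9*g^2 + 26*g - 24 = (g - 2)*(g^2 - 7*g + 12) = (g - 4)*(g - 2)*(g - 3)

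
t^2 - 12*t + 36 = (t - 6)^2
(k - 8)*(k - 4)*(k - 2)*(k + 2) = k^4 - 12*k^3 + 28*k^2 + 48*k - 128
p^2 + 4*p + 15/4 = (p + 3/2)*(p + 5/2)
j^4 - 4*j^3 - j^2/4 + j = j*(j - 4)*(j - 1/2)*(j + 1/2)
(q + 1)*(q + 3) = q^2 + 4*q + 3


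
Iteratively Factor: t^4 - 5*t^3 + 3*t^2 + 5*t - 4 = (t + 1)*(t^3 - 6*t^2 + 9*t - 4) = (t - 1)*(t + 1)*(t^2 - 5*t + 4) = (t - 4)*(t - 1)*(t + 1)*(t - 1)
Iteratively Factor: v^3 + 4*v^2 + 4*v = (v + 2)*(v^2 + 2*v) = v*(v + 2)*(v + 2)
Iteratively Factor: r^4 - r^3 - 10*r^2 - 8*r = (r + 1)*(r^3 - 2*r^2 - 8*r) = (r + 1)*(r + 2)*(r^2 - 4*r) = (r - 4)*(r + 1)*(r + 2)*(r)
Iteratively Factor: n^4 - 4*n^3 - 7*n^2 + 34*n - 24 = (n - 4)*(n^3 - 7*n + 6) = (n - 4)*(n - 1)*(n^2 + n - 6) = (n - 4)*(n - 1)*(n + 3)*(n - 2)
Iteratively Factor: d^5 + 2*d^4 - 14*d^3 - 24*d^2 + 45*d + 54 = (d + 3)*(d^4 - d^3 - 11*d^2 + 9*d + 18) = (d + 1)*(d + 3)*(d^3 - 2*d^2 - 9*d + 18) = (d - 2)*(d + 1)*(d + 3)*(d^2 - 9) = (d - 3)*(d - 2)*(d + 1)*(d + 3)*(d + 3)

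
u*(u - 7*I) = u^2 - 7*I*u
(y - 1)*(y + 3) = y^2 + 2*y - 3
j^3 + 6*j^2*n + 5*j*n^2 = j*(j + n)*(j + 5*n)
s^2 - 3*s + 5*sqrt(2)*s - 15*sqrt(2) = (s - 3)*(s + 5*sqrt(2))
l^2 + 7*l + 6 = (l + 1)*(l + 6)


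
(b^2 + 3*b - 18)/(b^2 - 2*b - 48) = (b - 3)/(b - 8)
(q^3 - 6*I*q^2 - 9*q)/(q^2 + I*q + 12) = q*(q - 3*I)/(q + 4*I)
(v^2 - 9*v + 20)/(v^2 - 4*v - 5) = (v - 4)/(v + 1)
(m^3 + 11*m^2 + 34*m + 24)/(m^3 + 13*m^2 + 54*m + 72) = (m + 1)/(m + 3)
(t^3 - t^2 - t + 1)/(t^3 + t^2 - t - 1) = (t - 1)/(t + 1)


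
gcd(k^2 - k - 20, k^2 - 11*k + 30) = k - 5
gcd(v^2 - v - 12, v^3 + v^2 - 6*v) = v + 3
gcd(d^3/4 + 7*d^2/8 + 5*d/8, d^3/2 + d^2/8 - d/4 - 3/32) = 1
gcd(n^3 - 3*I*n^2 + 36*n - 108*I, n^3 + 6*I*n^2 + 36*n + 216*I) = n^2 + 36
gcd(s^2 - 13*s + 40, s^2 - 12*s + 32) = s - 8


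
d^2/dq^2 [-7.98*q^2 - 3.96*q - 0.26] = -15.9600000000000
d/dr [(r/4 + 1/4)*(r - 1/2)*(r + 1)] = 3*r*(r + 1)/4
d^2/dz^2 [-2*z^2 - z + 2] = -4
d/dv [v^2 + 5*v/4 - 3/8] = 2*v + 5/4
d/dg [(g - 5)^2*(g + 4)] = 3*(g - 5)*(g + 1)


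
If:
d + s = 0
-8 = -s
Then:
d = -8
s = 8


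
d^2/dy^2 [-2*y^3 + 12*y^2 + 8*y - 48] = 24 - 12*y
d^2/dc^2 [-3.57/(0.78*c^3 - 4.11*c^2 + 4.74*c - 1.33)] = ((16.7076*c - 29.3454)*(0.78*c^3 - 4.11*c^2 + 4.74*c - 1.33) - 3.57*(2.34*c^2 - 8.22*c + 4.74)*(4.68*c^2 - 16.44*c + 9.48))/(0.78*c^3 - 4.11*c^2 + 4.74*c - 1.33)^3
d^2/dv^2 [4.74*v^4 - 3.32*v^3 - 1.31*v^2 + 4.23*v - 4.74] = 56.88*v^2 - 19.92*v - 2.62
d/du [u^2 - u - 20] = 2*u - 1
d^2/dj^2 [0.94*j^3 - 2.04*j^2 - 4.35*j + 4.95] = 5.64*j - 4.08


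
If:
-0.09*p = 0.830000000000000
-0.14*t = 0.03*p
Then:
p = -9.22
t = 1.98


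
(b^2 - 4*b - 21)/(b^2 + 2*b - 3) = (b - 7)/(b - 1)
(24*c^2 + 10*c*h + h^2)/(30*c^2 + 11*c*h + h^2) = (4*c + h)/(5*c + h)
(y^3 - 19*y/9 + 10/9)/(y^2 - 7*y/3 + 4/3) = (9*y^2 + 9*y - 10)/(3*(3*y - 4))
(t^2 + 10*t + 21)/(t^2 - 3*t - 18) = (t + 7)/(t - 6)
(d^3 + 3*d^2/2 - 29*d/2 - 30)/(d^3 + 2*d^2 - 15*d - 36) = (d + 5/2)/(d + 3)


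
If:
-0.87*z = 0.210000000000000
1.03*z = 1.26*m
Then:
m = -0.20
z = -0.24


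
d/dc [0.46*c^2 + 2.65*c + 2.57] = 0.92*c + 2.65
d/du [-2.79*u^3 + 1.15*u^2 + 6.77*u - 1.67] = -8.37*u^2 + 2.3*u + 6.77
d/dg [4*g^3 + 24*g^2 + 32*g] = 12*g^2 + 48*g + 32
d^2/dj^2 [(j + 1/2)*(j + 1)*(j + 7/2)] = 6*j + 10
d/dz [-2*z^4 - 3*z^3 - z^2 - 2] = z*(-8*z^2 - 9*z - 2)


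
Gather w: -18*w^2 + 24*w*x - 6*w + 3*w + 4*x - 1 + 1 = -18*w^2 + w*(24*x - 3) + 4*x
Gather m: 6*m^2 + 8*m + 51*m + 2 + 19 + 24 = 6*m^2 + 59*m + 45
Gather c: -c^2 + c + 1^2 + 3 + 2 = -c^2 + c + 6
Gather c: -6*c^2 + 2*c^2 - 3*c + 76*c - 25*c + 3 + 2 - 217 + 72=-4*c^2 + 48*c - 140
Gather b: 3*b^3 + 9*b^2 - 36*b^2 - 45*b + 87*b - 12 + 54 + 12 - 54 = 3*b^3 - 27*b^2 + 42*b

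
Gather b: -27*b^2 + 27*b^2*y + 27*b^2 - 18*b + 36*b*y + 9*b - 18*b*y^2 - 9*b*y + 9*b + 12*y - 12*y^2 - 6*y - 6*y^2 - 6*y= 27*b^2*y + b*(-18*y^2 + 27*y) - 18*y^2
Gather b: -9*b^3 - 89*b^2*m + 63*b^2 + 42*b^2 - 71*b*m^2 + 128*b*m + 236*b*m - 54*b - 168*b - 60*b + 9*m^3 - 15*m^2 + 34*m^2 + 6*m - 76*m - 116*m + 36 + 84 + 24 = -9*b^3 + b^2*(105 - 89*m) + b*(-71*m^2 + 364*m - 282) + 9*m^3 + 19*m^2 - 186*m + 144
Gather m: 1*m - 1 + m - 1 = 2*m - 2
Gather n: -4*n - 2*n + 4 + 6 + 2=12 - 6*n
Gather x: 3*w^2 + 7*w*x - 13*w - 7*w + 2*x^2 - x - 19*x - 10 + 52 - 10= 3*w^2 - 20*w + 2*x^2 + x*(7*w - 20) + 32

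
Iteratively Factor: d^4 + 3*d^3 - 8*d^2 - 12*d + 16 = (d - 1)*(d^3 + 4*d^2 - 4*d - 16) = (d - 1)*(d + 4)*(d^2 - 4) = (d - 1)*(d + 2)*(d + 4)*(d - 2)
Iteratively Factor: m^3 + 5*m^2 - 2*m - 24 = (m - 2)*(m^2 + 7*m + 12) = (m - 2)*(m + 3)*(m + 4)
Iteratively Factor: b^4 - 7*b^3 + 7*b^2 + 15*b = (b + 1)*(b^3 - 8*b^2 + 15*b) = (b - 5)*(b + 1)*(b^2 - 3*b) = (b - 5)*(b - 3)*(b + 1)*(b)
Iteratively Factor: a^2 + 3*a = (a + 3)*(a)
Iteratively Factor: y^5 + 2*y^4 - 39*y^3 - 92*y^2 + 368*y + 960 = (y + 4)*(y^4 - 2*y^3 - 31*y^2 + 32*y + 240) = (y + 4)^2*(y^3 - 6*y^2 - 7*y + 60) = (y + 3)*(y + 4)^2*(y^2 - 9*y + 20) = (y - 5)*(y + 3)*(y + 4)^2*(y - 4)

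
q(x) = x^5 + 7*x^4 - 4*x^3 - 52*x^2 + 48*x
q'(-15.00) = 157533.00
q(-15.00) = -403920.00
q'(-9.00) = 12405.00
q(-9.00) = -14850.00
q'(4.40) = 3617.28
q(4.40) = 3136.57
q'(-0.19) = 67.14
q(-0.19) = -10.96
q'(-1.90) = 75.39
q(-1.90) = -185.02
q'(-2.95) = -89.79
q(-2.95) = -184.72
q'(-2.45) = -0.85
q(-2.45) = -206.97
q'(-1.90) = 75.39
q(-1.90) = -185.02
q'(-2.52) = -12.57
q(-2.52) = -206.50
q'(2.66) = 463.76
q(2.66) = 168.08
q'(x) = 5*x^4 + 28*x^3 - 12*x^2 - 104*x + 48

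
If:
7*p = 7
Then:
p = 1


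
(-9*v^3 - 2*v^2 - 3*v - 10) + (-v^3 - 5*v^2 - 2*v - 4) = -10*v^3 - 7*v^2 - 5*v - 14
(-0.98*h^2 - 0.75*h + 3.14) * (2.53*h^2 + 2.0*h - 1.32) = -2.4794*h^4 - 3.8575*h^3 + 7.7378*h^2 + 7.27*h - 4.1448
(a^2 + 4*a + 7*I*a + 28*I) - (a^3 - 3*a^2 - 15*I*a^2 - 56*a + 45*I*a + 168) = -a^3 + 4*a^2 + 15*I*a^2 + 60*a - 38*I*a - 168 + 28*I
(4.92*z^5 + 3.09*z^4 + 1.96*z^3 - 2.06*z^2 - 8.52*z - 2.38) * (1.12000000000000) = 5.5104*z^5 + 3.4608*z^4 + 2.1952*z^3 - 2.3072*z^2 - 9.5424*z - 2.6656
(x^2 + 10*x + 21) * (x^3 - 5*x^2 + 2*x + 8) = x^5 + 5*x^4 - 27*x^3 - 77*x^2 + 122*x + 168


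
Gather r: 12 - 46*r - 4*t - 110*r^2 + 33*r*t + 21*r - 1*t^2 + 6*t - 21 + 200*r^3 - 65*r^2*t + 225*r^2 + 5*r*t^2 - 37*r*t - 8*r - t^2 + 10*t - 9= 200*r^3 + r^2*(115 - 65*t) + r*(5*t^2 - 4*t - 33) - 2*t^2 + 12*t - 18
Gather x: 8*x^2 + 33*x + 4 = 8*x^2 + 33*x + 4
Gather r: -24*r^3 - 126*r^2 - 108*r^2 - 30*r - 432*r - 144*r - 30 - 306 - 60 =-24*r^3 - 234*r^2 - 606*r - 396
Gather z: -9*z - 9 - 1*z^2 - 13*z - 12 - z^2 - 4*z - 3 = -2*z^2 - 26*z - 24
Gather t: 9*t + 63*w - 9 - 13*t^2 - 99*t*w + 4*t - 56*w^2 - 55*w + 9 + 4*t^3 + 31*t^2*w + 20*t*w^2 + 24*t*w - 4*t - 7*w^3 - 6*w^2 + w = 4*t^3 + t^2*(31*w - 13) + t*(20*w^2 - 75*w + 9) - 7*w^3 - 62*w^2 + 9*w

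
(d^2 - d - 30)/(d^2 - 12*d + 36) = (d + 5)/(d - 6)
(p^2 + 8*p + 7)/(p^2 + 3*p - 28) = (p + 1)/(p - 4)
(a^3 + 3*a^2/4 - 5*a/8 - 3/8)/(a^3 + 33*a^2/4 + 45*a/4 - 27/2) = (2*a^2 + 3*a + 1)/(2*(a^2 + 9*a + 18))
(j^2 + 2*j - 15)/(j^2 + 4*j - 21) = (j + 5)/(j + 7)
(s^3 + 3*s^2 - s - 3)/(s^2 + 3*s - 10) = (s^3 + 3*s^2 - s - 3)/(s^2 + 3*s - 10)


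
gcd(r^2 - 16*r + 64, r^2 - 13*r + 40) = r - 8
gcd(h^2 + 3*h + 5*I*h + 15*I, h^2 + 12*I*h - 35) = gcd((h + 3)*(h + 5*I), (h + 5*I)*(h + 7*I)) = h + 5*I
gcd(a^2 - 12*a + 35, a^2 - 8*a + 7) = a - 7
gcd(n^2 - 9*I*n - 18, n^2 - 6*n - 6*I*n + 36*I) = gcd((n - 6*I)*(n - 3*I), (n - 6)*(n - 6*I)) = n - 6*I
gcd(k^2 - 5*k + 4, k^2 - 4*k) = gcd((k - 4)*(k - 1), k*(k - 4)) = k - 4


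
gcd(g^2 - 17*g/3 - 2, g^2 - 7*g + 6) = g - 6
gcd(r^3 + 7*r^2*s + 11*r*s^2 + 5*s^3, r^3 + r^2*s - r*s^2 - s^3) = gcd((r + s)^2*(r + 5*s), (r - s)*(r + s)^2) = r^2 + 2*r*s + s^2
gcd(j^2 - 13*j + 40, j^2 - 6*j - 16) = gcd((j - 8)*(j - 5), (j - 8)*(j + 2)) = j - 8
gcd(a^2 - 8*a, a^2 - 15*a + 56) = a - 8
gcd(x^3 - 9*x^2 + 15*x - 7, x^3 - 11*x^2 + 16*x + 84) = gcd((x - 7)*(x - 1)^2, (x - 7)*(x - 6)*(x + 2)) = x - 7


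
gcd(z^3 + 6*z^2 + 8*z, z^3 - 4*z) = z^2 + 2*z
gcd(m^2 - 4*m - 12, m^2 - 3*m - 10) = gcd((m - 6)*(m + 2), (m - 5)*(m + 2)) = m + 2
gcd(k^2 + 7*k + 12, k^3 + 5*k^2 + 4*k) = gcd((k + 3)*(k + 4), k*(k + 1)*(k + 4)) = k + 4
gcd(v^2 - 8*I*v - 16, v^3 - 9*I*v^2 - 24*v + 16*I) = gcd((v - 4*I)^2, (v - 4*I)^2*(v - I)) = v^2 - 8*I*v - 16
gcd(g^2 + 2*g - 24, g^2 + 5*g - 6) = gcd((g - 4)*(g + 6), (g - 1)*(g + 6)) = g + 6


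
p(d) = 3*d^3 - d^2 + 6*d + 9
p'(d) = 9*d^2 - 2*d + 6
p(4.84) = 354.75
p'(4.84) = 207.15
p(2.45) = 61.82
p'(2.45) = 55.12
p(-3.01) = -99.93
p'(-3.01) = 93.56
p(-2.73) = -75.87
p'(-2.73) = 78.54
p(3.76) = 176.89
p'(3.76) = 125.72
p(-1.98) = -30.09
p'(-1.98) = 45.24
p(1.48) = 25.41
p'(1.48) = 22.75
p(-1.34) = -8.05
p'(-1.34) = 24.84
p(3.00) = 99.00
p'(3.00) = 81.00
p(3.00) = 99.00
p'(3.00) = 81.00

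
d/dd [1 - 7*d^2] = -14*d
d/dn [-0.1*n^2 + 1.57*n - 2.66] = 1.57 - 0.2*n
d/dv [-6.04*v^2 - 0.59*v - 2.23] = -12.08*v - 0.59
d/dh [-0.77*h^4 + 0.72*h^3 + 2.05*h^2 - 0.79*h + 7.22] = -3.08*h^3 + 2.16*h^2 + 4.1*h - 0.79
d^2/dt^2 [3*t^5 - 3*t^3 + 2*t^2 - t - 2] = 60*t^3 - 18*t + 4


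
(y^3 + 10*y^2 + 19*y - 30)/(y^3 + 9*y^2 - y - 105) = (y^2 + 5*y - 6)/(y^2 + 4*y - 21)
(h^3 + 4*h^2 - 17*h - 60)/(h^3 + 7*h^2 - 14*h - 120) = (h + 3)/(h + 6)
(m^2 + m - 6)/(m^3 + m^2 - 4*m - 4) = (m + 3)/(m^2 + 3*m + 2)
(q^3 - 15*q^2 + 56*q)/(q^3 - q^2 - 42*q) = (q - 8)/(q + 6)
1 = 1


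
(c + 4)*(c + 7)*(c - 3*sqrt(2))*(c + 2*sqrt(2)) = c^4 - sqrt(2)*c^3 + 11*c^3 - 11*sqrt(2)*c^2 + 16*c^2 - 132*c - 28*sqrt(2)*c - 336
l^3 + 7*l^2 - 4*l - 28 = (l - 2)*(l + 2)*(l + 7)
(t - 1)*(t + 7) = t^2 + 6*t - 7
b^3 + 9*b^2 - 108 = (b - 3)*(b + 6)^2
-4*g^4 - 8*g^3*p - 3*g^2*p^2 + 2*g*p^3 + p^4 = (-2*g + p)*(g + p)^2*(2*g + p)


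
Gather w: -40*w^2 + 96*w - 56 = -40*w^2 + 96*w - 56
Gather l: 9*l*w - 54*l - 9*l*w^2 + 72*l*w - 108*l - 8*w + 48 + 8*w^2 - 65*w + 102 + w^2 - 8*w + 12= l*(-9*w^2 + 81*w - 162) + 9*w^2 - 81*w + 162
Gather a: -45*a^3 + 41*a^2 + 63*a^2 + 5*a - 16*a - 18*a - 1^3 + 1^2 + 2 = -45*a^3 + 104*a^2 - 29*a + 2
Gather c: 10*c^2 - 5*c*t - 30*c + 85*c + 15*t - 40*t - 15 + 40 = 10*c^2 + c*(55 - 5*t) - 25*t + 25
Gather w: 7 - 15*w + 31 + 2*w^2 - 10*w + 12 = 2*w^2 - 25*w + 50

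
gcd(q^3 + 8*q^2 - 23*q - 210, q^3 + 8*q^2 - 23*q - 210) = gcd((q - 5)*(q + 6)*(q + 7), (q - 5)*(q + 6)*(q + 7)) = q^3 + 8*q^2 - 23*q - 210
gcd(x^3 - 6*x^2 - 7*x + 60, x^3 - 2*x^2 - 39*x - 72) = x + 3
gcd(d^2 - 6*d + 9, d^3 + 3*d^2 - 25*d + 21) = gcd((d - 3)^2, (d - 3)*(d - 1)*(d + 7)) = d - 3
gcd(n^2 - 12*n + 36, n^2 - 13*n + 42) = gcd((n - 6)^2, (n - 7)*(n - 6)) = n - 6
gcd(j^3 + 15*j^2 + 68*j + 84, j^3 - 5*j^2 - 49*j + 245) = j + 7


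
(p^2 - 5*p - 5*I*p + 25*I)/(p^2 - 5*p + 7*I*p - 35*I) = (p - 5*I)/(p + 7*I)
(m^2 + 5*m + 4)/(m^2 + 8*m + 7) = (m + 4)/(m + 7)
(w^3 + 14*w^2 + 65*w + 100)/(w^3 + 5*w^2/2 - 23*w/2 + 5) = 2*(w^2 + 9*w + 20)/(2*w^2 - 5*w + 2)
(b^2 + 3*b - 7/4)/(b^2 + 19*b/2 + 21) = (b - 1/2)/(b + 6)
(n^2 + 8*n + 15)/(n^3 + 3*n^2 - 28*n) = (n^2 + 8*n + 15)/(n*(n^2 + 3*n - 28))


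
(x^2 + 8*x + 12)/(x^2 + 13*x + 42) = (x + 2)/(x + 7)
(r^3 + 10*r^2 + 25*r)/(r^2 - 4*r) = (r^2 + 10*r + 25)/(r - 4)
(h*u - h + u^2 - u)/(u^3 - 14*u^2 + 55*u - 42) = (h + u)/(u^2 - 13*u + 42)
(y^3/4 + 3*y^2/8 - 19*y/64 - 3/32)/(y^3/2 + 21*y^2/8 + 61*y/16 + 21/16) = (16*y^3 + 24*y^2 - 19*y - 6)/(4*(8*y^3 + 42*y^2 + 61*y + 21))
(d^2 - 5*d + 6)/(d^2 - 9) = (d - 2)/(d + 3)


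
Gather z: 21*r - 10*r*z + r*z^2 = r*z^2 - 10*r*z + 21*r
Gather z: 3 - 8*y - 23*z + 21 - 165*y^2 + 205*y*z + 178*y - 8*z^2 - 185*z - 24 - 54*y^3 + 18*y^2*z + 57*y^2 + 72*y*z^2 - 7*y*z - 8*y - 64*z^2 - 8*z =-54*y^3 - 108*y^2 + 162*y + z^2*(72*y - 72) + z*(18*y^2 + 198*y - 216)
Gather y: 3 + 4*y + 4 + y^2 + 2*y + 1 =y^2 + 6*y + 8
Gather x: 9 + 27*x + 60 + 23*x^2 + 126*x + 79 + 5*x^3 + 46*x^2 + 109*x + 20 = 5*x^3 + 69*x^2 + 262*x + 168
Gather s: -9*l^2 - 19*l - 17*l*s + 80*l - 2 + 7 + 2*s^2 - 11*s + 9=-9*l^2 + 61*l + 2*s^2 + s*(-17*l - 11) + 14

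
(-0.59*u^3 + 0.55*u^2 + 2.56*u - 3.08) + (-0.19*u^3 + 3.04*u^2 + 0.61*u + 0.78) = -0.78*u^3 + 3.59*u^2 + 3.17*u - 2.3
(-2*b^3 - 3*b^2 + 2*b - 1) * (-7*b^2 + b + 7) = 14*b^5 + 19*b^4 - 31*b^3 - 12*b^2 + 13*b - 7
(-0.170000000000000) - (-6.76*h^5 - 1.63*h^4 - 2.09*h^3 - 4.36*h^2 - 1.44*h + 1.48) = 6.76*h^5 + 1.63*h^4 + 2.09*h^3 + 4.36*h^2 + 1.44*h - 1.65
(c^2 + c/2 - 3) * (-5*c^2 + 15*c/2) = -5*c^4 + 5*c^3 + 75*c^2/4 - 45*c/2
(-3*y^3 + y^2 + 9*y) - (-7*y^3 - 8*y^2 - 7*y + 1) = 4*y^3 + 9*y^2 + 16*y - 1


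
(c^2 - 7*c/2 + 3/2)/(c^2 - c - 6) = (c - 1/2)/(c + 2)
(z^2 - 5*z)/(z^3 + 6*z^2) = (z - 5)/(z*(z + 6))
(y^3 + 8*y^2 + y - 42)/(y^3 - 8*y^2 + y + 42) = (y^3 + 8*y^2 + y - 42)/(y^3 - 8*y^2 + y + 42)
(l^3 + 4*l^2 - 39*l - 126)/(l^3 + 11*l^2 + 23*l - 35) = (l^2 - 3*l - 18)/(l^2 + 4*l - 5)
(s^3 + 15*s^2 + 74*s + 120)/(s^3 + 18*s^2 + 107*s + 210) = (s + 4)/(s + 7)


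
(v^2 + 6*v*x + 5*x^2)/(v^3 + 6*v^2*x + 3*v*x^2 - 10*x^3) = (-v - x)/(-v^2 - v*x + 2*x^2)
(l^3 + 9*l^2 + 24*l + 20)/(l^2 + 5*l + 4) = (l^3 + 9*l^2 + 24*l + 20)/(l^2 + 5*l + 4)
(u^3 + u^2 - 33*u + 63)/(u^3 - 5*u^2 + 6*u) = (u^2 + 4*u - 21)/(u*(u - 2))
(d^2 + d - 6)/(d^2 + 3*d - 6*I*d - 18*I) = (d - 2)/(d - 6*I)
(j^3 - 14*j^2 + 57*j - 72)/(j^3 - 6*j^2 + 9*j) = (j - 8)/j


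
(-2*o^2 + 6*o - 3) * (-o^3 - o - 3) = 2*o^5 - 6*o^4 + 5*o^3 - 15*o + 9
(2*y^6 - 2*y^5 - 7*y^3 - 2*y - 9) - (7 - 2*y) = 2*y^6 - 2*y^5 - 7*y^3 - 16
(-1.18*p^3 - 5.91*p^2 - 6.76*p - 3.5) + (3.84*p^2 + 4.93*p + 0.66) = -1.18*p^3 - 2.07*p^2 - 1.83*p - 2.84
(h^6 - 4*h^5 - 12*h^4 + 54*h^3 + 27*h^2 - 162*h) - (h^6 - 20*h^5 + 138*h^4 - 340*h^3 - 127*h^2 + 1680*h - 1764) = 16*h^5 - 150*h^4 + 394*h^3 + 154*h^2 - 1842*h + 1764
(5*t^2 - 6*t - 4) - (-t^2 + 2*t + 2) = 6*t^2 - 8*t - 6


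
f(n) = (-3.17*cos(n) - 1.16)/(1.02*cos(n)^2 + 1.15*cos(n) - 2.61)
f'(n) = (2.04*sin(n)*cos(n) + 1.15*sin(n))*(-3.17*cos(n) - 1.16)/(1.02*cos(n)^2 + 1.15*cos(n) - 2.61)^2 + 3.17*sin(n)/(1.02*cos(n)^2 + 1.15*cos(n) - 2.61) = (3.2334*sin(n)^2 - 2.3664*cos(n) - 12.8411)*sin(n)/(1.02*cos(n)^2 + 1.15*cos(n) - 2.61)^2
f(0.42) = 5.71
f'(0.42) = -11.72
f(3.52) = -0.64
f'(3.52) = 0.48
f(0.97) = 1.81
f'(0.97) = -3.70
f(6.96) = 3.32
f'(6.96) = -7.03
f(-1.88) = 0.07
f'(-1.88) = 1.07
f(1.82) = 0.13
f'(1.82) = -1.11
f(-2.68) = -0.59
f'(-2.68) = 0.56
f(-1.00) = 1.70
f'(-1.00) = 3.48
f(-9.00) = -0.61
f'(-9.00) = 0.53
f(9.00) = -0.61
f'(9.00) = -0.53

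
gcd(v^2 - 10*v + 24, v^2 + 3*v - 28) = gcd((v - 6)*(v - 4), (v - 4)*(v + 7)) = v - 4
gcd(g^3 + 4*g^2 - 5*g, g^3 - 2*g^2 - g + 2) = g - 1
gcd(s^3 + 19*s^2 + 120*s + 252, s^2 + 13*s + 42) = s^2 + 13*s + 42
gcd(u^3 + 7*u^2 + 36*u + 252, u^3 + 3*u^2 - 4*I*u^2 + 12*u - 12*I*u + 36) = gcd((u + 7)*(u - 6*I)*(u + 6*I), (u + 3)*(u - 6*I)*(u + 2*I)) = u - 6*I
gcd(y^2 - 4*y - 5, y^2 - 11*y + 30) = y - 5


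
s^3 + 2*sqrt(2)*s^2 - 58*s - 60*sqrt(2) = (s - 5*sqrt(2))*(s + sqrt(2))*(s + 6*sqrt(2))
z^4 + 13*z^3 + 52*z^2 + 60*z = z*(z + 2)*(z + 5)*(z + 6)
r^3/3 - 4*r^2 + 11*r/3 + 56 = (r/3 + 1)*(r - 8)*(r - 7)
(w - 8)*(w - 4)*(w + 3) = w^3 - 9*w^2 - 4*w + 96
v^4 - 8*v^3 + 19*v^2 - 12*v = v*(v - 4)*(v - 3)*(v - 1)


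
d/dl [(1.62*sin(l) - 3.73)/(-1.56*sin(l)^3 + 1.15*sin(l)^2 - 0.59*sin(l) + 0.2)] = (5.0544*sin(l)^3 - 19.3194*sin(l)^2 + 8.579*sin(l) - 1.8767)*cos(l)/(2.4336*sin(l)^6 - 3.588*sin(l)^5 + 3.1633*sin(l)^4 - 1.981*sin(l)^3 + 0.8081*sin(l)^2 - 0.236*sin(l) + 0.04)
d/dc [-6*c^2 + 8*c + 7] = 8 - 12*c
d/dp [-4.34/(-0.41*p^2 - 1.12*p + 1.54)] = (-3.5588*p - 4.8608)/(0.41*p^2 + 1.12*p - 1.54)^2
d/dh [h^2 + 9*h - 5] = 2*h + 9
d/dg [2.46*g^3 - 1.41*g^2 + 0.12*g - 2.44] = 7.38*g^2 - 2.82*g + 0.12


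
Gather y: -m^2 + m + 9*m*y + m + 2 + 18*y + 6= -m^2 + 2*m + y*(9*m + 18) + 8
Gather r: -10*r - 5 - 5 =-10*r - 10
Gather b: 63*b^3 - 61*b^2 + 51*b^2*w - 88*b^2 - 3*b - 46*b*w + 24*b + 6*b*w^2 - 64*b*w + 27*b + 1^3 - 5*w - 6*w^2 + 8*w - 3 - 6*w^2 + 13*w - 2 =63*b^3 + b^2*(51*w - 149) + b*(6*w^2 - 110*w + 48) - 12*w^2 + 16*w - 4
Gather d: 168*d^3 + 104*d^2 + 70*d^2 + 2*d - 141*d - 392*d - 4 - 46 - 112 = 168*d^3 + 174*d^2 - 531*d - 162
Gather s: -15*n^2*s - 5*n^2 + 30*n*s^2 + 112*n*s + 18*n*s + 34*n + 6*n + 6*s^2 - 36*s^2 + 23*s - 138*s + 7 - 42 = -5*n^2 + 40*n + s^2*(30*n - 30) + s*(-15*n^2 + 130*n - 115) - 35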